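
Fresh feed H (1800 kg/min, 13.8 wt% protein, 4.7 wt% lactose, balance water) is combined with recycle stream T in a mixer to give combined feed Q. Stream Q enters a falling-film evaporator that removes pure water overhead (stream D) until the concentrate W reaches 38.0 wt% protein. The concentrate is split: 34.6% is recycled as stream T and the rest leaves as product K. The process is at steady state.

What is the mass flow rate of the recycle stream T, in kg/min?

345.8 kg/min

Overall protein balance (none leaves overhead): protein in fresh feed = protein in product, i.e. 1800×0.138 = (1−0.346)·W·0.380.
W = 248.4/(0.380×0.654) = 999.52 kg/min.
Recycle T = 0.346×999.52 = 345.83 kg/min.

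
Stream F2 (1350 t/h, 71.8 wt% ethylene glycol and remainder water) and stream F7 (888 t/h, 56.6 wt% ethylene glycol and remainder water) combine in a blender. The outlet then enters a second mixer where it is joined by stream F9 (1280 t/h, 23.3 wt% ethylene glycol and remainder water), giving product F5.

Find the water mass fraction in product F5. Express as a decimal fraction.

0.497

Overall, product flow = 3518 t/h.
water in = 1350×0.282 + 888×0.434 + 1280×0.767 = 1747.9 t/h.
water fraction in F5 = 0.497.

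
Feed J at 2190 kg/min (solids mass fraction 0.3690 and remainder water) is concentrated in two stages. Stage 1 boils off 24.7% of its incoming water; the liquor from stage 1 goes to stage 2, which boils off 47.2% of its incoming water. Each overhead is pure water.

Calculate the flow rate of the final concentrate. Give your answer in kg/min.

1358 kg/min

water in feed = 2190×0.631 = 1381.9 kg/min.
After stage 1: water left = (1−0.247)×1381.9 = 1040.6; stream total = 1848.7 kg/min.
After stage 2: water left = (1−0.472)×1040.6 = 549.42; final concentrate = 1357.5 kg/min.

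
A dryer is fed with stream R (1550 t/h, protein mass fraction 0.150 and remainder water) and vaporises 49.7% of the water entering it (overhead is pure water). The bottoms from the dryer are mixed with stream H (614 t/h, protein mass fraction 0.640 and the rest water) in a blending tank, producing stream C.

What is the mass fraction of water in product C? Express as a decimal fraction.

Vapour removed = 0.497×0.850×1550 = 654.8 t/h; concentrate = 895.2 t/h.
water reaching the mixer = 662.7 (from concentrate) + 614×0.360 = 883.74 t/h.
Product flow = 895.2 + 614 = 1509.2 t/h; water fraction = 0.586.

0.586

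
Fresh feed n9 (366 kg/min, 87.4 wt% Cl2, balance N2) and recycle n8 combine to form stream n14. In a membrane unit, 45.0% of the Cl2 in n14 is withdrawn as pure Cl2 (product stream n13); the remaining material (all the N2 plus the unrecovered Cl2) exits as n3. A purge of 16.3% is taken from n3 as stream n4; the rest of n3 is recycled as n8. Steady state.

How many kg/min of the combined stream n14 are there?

N2 enters only via n9 and leaves only via the purge: 366×0.126 = 0.163×(N2 in n3), and the membrane unit passes all N2, so N2 in n14 = N2 in n3 = 282.92 kg/min.
Cl2 in n14: m_A = 366×0.874 + (1−0.163)·(1−0.450)·m_A, so m_A = 319.88/0.5396 = 592.76 kg/min.
n14 = 592.76 + 282.92 = 875.68 kg/min.

875.7 kg/min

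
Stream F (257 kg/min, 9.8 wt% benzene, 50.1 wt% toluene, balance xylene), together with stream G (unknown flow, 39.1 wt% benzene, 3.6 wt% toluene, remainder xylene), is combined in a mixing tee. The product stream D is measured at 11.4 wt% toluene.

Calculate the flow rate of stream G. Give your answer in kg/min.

Let G be the unknown flow. Total out = 257 + G.
toluene balance: 128.76 + 0.036·G = 0.114·(257 + G)
(0.036 − 0.114)·G = 0.114×257 − 128.76 = -99.459
G = -99.459 / -0.078 = 1275.1 kg/min

1275 kg/min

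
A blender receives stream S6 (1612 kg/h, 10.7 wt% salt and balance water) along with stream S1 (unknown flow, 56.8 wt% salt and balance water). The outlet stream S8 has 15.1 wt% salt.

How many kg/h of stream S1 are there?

170.1 kg/h

Let S1 be the unknown flow. Total out = 1612 + S1.
salt balance: 172.48 + 0.568·S1 = 0.151·(1612 + S1)
(0.568 − 0.151)·S1 = 0.151×1612 − 172.48 = 70.928
S1 = 70.928 / 0.417 = 170.09 kg/h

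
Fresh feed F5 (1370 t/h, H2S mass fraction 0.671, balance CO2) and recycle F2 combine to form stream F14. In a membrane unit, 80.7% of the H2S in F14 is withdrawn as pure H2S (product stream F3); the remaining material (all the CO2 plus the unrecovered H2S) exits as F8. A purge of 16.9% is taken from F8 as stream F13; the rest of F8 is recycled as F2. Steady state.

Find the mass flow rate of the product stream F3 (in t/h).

H2S in F14: m_A = 1370×0.671 + (1−0.169)·(1−0.807)·m_A, so m_A = 919.27/0.8396 = 1094.9 t/h.
Product F3 = 0.807×1094.9 = 883.56 t/h.

883.6 t/h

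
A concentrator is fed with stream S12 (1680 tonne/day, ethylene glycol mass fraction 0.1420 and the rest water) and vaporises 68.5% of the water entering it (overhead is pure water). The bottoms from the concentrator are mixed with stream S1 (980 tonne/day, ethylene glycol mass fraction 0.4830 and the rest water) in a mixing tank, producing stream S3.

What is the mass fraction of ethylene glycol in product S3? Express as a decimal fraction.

0.4256

Vapour removed = 0.685×0.858×1680 = 987.39 tonne/day; concentrate = 692.61 tonne/day.
ethylene glycol reaching the mixer = 238.56 (from concentrate) + 980×0.483 = 711.9 tonne/day.
Product flow = 692.61 + 980 = 1672.6 tonne/day; ethylene glycol fraction = 0.4256.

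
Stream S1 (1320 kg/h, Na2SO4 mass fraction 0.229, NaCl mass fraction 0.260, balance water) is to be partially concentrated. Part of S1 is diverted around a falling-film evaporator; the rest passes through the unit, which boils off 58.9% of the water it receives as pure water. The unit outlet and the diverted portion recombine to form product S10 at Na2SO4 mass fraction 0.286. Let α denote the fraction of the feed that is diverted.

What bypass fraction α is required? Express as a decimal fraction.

All 1320×0.229 = 302.28 kg/h of Na2SO4 reaches S10, so S10 = 302.28/0.286 = 1056.9 kg/h and vapour = 263.08 kg/h.
The evaporator receives (1−α)·1320 of feed at 0.511 water and removes 0.589 of that water:
0.589×0.511×(1−α)×1320 = 263.08
(1−α) = 263.08/397.29 = 0.6622;  α = 0.3378.

0.338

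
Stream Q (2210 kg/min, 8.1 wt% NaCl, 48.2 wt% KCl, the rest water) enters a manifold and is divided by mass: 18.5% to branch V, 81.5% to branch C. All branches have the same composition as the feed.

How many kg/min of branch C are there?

Branch C flow = 0.815×2210 = 1801.1 kg/min.

1801 kg/min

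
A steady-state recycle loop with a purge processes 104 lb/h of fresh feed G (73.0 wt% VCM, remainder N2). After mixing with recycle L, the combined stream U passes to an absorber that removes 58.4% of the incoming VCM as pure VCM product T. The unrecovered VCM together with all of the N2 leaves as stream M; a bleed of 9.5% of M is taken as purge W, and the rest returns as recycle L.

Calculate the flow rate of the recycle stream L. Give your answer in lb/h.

313.3 lb/h

N2 enters only via G and leaves only via the purge: 104×0.270 = 0.095×(N2 in M), and the absorber passes all N2, so N2 in U = N2 in M = 295.58 lb/h.
VCM in U: m_A = 104×0.730 + (1−0.095)·(1−0.584)·m_A, so m_A = 75.92/0.6235 = 121.76 lb/h.
M = (1−0.584)×121.76 + 295.58 = 346.23 lb/h.
Recycle L = (1−0.095)×346.23 = 313.34 lb/h.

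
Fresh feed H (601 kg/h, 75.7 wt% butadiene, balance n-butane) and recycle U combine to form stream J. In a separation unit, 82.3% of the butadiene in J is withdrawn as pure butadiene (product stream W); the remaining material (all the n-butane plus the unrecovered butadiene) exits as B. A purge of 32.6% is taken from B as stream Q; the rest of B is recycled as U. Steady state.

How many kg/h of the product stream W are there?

425.1 kg/h

butadiene in J: m_A = 601×0.757 + (1−0.326)·(1−0.823)·m_A, so m_A = 454.96/0.8807 = 516.58 kg/h.
Product W = 0.823×516.58 = 425.15 kg/h.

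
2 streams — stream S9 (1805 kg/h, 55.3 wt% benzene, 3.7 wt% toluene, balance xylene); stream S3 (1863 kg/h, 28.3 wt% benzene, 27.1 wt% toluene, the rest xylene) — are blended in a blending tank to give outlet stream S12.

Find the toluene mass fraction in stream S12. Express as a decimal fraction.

0.1559

Total flow out = 1805 + 1863 = 3668 kg/h.
toluene in = 1805×0.037 + 1863×0.271 = 571.66 kg/h.
toluene mass fraction in S12 = 571.66/3668 = 0.1559.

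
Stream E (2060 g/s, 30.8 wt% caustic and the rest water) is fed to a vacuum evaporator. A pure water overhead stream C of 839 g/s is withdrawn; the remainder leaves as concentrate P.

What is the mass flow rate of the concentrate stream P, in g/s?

Concentrate = 2060 − 839 = 1221 g/s.

1221 g/s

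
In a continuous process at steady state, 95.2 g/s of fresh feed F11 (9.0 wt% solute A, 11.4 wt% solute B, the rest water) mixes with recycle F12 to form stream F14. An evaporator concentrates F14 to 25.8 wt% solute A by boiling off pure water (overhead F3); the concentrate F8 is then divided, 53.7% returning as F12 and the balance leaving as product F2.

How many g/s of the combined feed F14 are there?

Overall solute A balance (none leaves overhead): solute A in fresh feed = solute A in product, i.e. 95.2×0.090 = (1−0.537)·F8·0.258.
F8 = 8.568/(0.258×0.463) = 71.726 g/s.
Recycle F12 = 0.537×71.726 = 38.517 g/s.
Combined feed F14 = 95.2 + 38.517 = 133.72 g/s.

133.7 g/s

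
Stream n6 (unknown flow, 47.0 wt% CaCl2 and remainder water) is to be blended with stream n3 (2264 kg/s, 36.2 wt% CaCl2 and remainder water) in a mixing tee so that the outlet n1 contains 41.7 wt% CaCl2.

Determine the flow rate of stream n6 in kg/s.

2349 kg/s

Let n6 be the unknown flow. Total out = 2264 + n6.
CaCl2 balance: 819.57 + 0.470·n6 = 0.417·(2264 + n6)
(0.470 − 0.417)·n6 = 0.417×2264 − 819.57 = 124.52
n6 = 124.52 / 0.053 = 2349.4 kg/s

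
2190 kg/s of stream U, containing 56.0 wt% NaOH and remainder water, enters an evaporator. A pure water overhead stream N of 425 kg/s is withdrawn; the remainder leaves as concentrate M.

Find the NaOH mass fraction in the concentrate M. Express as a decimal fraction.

0.695

NaOH is not removed: 2190×0.560 = 1226.4 kg/s of NaOH enters M.
Concentrate = 2190 − 425 = 1765 kg/s.
Mass fraction = 1226.4/1765 = 0.695.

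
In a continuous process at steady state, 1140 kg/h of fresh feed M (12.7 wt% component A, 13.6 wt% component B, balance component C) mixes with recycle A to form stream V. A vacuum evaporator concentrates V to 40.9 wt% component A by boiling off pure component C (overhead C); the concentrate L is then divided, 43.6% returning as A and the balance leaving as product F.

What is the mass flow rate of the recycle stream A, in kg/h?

Overall component A balance (none leaves overhead): component A in fresh feed = component A in product, i.e. 1140×0.127 = (1−0.436)·L·0.409.
L = 144.78/(0.409×0.564) = 627.63 kg/h.
Recycle A = 0.436×627.63 = 273.65 kg/h.

273.6 kg/h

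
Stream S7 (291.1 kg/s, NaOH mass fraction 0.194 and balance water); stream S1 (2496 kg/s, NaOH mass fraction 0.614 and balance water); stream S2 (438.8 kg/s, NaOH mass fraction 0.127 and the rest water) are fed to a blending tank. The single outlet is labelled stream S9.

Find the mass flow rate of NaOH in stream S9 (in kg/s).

1645 kg/s

NaOH out = NaOH in = 291.1×0.194 + 2496×0.614 + 438.8×0.127 = 1644.7 kg/s.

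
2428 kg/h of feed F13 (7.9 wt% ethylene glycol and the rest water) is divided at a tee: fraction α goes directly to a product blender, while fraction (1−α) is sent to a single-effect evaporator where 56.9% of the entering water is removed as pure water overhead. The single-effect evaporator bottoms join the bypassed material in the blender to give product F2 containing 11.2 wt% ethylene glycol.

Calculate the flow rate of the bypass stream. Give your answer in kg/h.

All 2428×0.079 = 191.81 kg/h of ethylene glycol reaches F2, so F2 = 191.81/0.112 = 1712.6 kg/h and vapour = 715.39 kg/h.
The evaporator receives (1−α)·2428 of feed at 0.921 water and removes 0.569 of that water:
0.569×0.921×(1−α)×2428 = 715.39
(1−α) = 715.39/1272.4 = 0.5622;  α = 0.4378.
Bypass flow = 0.4378×2428 = 1062.9 kg/h.

1063 kg/h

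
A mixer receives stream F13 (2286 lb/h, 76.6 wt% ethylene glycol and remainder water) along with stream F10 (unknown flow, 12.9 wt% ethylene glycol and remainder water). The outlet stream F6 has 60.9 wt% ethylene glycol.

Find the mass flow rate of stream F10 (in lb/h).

747.7 lb/h

Let F10 be the unknown flow. Total out = 2286 + F10.
ethylene glycol balance: 1751.1 + 0.129·F10 = 0.609·(2286 + F10)
(0.129 − 0.609)·F10 = 0.609×2286 − 1751.1 = -358.9
F10 = -358.9 / -0.480 = 747.71 lb/h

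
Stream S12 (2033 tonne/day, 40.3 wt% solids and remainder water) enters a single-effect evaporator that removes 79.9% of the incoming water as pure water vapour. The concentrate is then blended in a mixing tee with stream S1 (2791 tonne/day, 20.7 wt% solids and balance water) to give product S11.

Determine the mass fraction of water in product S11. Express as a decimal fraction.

0.638

Vapour removed = 0.799×0.597×2033 = 969.75 tonne/day; concentrate = 1063.3 tonne/day.
water reaching the mixer = 243.95 (from concentrate) + 2791×0.793 = 2457.2 tonne/day.
Product flow = 1063.3 + 2791 = 3854.3 tonne/day; water fraction = 0.638.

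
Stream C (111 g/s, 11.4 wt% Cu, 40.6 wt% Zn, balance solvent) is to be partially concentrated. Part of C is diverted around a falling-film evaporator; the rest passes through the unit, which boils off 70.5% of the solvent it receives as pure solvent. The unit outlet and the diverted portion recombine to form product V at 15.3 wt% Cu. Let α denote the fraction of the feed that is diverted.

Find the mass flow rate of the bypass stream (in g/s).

27.39 g/s

All 111×0.114 = 12.654 g/s of Cu reaches V, so V = 12.654/0.153 = 82.706 g/s and vapour = 28.294 g/s.
The evaporator receives (1−α)·111 of feed at 0.480 solvent and removes 0.705 of that solvent:
0.705×0.480×(1−α)×111 = 28.294
(1−α) = 28.294/37.562 = 0.7533;  α = 0.2467.
Bypass flow = 0.2467×111 = 27.389 g/s.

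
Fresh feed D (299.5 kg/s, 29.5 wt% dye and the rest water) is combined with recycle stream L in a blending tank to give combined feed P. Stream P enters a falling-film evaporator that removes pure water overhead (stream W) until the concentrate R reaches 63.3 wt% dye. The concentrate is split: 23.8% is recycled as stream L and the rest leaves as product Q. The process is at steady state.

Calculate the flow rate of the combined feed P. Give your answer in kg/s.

343.1 kg/s

Overall dye balance (none leaves overhead): dye in fresh feed = dye in product, i.e. 299.5×0.295 = (1−0.238)·R·0.633.
R = 88.352/(0.633×0.762) = 183.17 kg/s.
Recycle L = 0.238×183.17 = 43.595 kg/s.
Combined feed P = 299.5 + 43.595 = 343.1 kg/s.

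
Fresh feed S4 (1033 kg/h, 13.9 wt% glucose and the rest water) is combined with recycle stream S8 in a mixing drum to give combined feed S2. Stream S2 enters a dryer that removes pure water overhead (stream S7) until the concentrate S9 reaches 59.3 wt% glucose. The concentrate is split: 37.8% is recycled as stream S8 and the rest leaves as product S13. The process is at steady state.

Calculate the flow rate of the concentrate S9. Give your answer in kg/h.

389.3 kg/h

Overall glucose balance (none leaves overhead): glucose in fresh feed = glucose in product, i.e. 1033×0.139 = (1−0.378)·S9·0.593.
S9 = 143.59/(0.593×0.622) = 389.29 kg/h.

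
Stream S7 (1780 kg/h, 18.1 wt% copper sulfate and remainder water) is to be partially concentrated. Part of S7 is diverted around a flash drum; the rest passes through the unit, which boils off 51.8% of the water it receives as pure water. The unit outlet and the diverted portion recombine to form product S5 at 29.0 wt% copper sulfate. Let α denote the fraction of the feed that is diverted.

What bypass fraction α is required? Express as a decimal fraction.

0.114

All 1780×0.181 = 322.18 kg/h of copper sulfate reaches S5, so S5 = 322.18/0.290 = 1111 kg/h and vapour = 669.03 kg/h.
The evaporator receives (1−α)·1780 of feed at 0.819 water and removes 0.518 of that water:
0.518×0.819×(1−α)×1780 = 669.03
(1−α) = 669.03/755.15 = 0.8860;  α = 0.1140.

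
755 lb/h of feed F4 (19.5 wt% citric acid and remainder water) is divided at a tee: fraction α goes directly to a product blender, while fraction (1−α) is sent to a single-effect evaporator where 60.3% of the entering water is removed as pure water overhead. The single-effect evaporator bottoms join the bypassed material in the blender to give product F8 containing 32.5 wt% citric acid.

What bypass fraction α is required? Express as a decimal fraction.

0.176

All 755×0.195 = 147.22 lb/h of citric acid reaches F8, so F8 = 147.22/0.325 = 453 lb/h and vapour = 302 lb/h.
The evaporator receives (1−α)·755 of feed at 0.805 water and removes 0.603 of that water:
0.603×0.805×(1−α)×755 = 302
(1−α) = 302/366.49 = 0.8240;  α = 0.1760.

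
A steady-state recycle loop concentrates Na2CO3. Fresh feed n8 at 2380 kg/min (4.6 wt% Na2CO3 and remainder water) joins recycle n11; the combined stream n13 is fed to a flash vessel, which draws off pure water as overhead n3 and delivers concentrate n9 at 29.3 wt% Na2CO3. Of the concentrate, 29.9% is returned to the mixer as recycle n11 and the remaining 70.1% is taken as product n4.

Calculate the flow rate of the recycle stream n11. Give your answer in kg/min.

Overall Na2CO3 balance (none leaves overhead): Na2CO3 in fresh feed = Na2CO3 in product, i.e. 2380×0.046 = (1−0.299)·n9·0.293.
n9 = 109.48/(0.293×0.701) = 533.03 kg/min.
Recycle n11 = 0.299×533.03 = 159.38 kg/min.

159.4 kg/min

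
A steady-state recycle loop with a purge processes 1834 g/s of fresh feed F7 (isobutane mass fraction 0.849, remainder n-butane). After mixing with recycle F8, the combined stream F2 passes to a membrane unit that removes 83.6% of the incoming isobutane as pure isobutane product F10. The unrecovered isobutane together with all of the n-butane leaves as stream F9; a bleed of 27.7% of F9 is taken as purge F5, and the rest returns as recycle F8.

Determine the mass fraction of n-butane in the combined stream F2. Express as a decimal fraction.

n-butane enters only via F7 and leaves only via the purge: 1834×0.151 = 0.277×(n-butane in F9), and the membrane unit passes all n-butane, so n-butane in F2 = n-butane in F9 = 999.76 g/s.
isobutane in F2: m_A = 1834×0.849 + (1−0.277)·(1−0.836)·m_A, so m_A = 1557.1/0.8814 = 1766.5 g/s.
F2 = 1766.5 + 999.76 = 2766.3 g/s.
n-butane fraction in F2 = 999.76/2766.3 = 0.361.

0.361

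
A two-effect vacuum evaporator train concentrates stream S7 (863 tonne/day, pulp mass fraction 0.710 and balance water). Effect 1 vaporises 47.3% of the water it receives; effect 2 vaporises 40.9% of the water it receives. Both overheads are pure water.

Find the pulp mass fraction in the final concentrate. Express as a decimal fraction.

water in feed = 863×0.290 = 250.27 tonne/day.
After stage 1: water left = (1−0.473)×250.27 = 131.89; stream total = 744.62 tonne/day.
After stage 2: water left = (1−0.409)×131.89 = 77.948; final concentrate = 690.68 tonne/day.
pulp fraction = 612.73/690.68 = 0.887.

0.887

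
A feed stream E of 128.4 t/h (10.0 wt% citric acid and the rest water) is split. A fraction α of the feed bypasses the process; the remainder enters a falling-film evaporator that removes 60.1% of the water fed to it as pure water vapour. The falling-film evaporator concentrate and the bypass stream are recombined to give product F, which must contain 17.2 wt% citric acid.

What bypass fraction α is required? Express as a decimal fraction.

All 128.4×0.100 = 12.84 t/h of citric acid reaches F, so F = 12.84/0.172 = 74.651 t/h and vapour = 53.749 t/h.
The evaporator receives (1−α)·128.4 of feed at 0.900 water and removes 0.601 of that water:
0.601×0.900×(1−α)×128.4 = 53.749
(1−α) = 53.749/69.452 = 0.7739;  α = 0.2261.

0.226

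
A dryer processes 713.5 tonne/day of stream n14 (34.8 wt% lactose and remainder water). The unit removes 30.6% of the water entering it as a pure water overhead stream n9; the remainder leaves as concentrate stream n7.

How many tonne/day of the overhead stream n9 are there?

water entering = 713.5×0.652 = 465.2 tonne/day; overhead removed = 0.306×465.2 = 142.35 tonne/day.

142.4 tonne/day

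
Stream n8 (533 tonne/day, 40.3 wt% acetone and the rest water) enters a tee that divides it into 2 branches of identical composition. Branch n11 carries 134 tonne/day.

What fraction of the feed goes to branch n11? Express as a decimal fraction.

0.251

Fraction to n11 = 134/533 = 0.2514.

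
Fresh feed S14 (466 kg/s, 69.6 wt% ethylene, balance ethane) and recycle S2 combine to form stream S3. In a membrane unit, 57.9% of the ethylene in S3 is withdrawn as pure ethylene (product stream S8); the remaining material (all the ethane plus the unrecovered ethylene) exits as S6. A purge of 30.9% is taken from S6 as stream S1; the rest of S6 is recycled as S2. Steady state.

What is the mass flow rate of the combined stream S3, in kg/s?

ethane enters only via S14 and leaves only via the purge: 466×0.304 = 0.309×(ethane in S6), and the membrane unit passes all ethane, so ethane in S3 = ethane in S6 = 458.46 kg/s.
ethylene in S3: m_A = 466×0.696 + (1−0.309)·(1−0.579)·m_A, so m_A = 324.34/0.7091 = 457.4 kg/s.
S3 = 457.4 + 458.46 = 915.86 kg/s.

915.9 kg/s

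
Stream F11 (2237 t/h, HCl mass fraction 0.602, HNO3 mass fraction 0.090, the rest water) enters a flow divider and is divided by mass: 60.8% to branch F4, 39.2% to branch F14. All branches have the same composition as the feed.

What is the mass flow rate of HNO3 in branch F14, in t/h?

Branch F14 total = 0.392×2237 = 876.9 t/h.
HNO3 in F14 = 0.090×876.9 = 78.921 t/h.

78.92 t/h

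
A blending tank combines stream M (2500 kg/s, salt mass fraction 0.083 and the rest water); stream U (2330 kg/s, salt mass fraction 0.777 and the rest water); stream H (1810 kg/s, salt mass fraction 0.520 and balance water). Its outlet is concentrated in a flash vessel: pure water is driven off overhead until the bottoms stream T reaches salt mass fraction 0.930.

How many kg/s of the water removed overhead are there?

salt entering = 2500×0.083 + 2330×0.777 + 1810×0.520 = 2959.1 kg/s.
All salt reports to T, so T = 2959.1/0.930 = 3181.8 kg/s.
Total feed = 6640 kg/s; overhead = 6640 − 3181.8 = 3458.2 kg/s.

3458 kg/s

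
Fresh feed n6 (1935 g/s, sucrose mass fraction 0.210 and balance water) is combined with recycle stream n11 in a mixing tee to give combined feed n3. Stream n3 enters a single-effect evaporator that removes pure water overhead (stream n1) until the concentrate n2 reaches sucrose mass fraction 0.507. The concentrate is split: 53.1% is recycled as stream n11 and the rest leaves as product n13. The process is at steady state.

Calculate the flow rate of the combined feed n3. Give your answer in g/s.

Overall sucrose balance (none leaves overhead): sucrose in fresh feed = sucrose in product, i.e. 1935×0.210 = (1−0.531)·n2·0.507.
n2 = 406.35/(0.507×0.469) = 1708.9 g/s.
Recycle n11 = 0.531×1708.9 = 907.43 g/s.
Combined feed n3 = 1935 + 907.43 = 2842.4 g/s.

2842 g/s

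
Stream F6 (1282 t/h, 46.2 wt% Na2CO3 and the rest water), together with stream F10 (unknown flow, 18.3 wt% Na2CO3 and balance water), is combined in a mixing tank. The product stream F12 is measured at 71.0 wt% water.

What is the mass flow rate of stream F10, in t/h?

Let F10 be the unknown flow. Total out = 1282 + F10.
water balance: 689.72 + 0.817·F10 = 0.710·(1282 + F10)
(0.817 − 0.710)·F10 = 0.710×1282 − 689.72 = 220.5
F10 = 220.5 / 0.107 = 2060.8 t/h

2061 t/h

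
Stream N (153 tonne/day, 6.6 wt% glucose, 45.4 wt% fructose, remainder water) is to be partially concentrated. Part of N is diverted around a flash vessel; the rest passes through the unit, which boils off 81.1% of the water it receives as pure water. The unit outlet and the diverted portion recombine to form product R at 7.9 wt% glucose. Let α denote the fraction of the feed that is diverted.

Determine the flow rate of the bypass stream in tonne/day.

All 153×0.066 = 10.098 tonne/day of glucose reaches R, so R = 10.098/0.079 = 127.82 tonne/day and vapour = 25.177 tonne/day.
The evaporator receives (1−α)·153 of feed at 0.480 water and removes 0.811 of that water:
0.811×0.480×(1−α)×153 = 25.177
(1−α) = 25.177/59.56 = 0.4227;  α = 0.5773.
Bypass flow = 0.5773×153 = 88.324 tonne/day.

88.32 tonne/day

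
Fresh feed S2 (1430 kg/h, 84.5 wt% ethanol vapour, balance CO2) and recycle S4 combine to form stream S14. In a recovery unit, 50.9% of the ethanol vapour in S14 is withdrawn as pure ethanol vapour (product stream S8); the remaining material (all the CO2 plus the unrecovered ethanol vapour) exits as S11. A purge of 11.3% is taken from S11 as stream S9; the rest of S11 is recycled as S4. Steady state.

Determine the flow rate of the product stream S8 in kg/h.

1090 kg/h

ethanol vapour in S14: m_A = 1430×0.845 + (1−0.113)·(1−0.509)·m_A, so m_A = 1208.3/0.5645 = 2140.6 kg/h.
Product S8 = 0.509×2140.6 = 1089.6 kg/h.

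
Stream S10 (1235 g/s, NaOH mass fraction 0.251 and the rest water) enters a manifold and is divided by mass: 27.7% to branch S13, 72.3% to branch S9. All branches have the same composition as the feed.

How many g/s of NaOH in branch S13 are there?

Branch S13 total = 0.277×1235 = 342.1 g/s.
NaOH in S13 = 0.251×342.1 = 85.866 g/s.

85.87 g/s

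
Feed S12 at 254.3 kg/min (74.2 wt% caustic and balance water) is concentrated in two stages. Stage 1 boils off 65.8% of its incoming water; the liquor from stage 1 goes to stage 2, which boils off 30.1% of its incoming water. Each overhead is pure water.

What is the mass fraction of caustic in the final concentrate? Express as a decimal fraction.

0.923

water in feed = 254.3×0.258 = 65.609 kg/min.
After stage 1: water left = (1−0.658)×65.609 = 22.438; stream total = 211.13 kg/min.
After stage 2: water left = (1−0.301)×22.438 = 15.684; final concentrate = 204.38 kg/min.
caustic fraction = 188.69/204.38 = 0.923.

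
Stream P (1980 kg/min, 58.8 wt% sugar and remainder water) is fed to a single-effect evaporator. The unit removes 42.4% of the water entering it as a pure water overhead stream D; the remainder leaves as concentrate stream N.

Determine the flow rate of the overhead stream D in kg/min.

345.9 kg/min

water entering = 1980×0.412 = 815.76 kg/min; overhead removed = 0.424×815.76 = 345.88 kg/min.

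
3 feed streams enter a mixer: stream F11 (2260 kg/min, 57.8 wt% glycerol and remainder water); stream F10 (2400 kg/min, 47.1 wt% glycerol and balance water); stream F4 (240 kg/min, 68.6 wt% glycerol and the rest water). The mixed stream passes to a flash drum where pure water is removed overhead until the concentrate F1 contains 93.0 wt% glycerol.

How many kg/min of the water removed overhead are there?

2103 kg/min

glycerol entering = 2260×0.578 + 2400×0.471 + 240×0.686 = 2601.3 kg/min.
All glycerol reports to F1, so F1 = 2601.3/0.930 = 2797.1 kg/min.
Total feed = 4900 kg/min; overhead = 4900 − 2797.1 = 2102.9 kg/min.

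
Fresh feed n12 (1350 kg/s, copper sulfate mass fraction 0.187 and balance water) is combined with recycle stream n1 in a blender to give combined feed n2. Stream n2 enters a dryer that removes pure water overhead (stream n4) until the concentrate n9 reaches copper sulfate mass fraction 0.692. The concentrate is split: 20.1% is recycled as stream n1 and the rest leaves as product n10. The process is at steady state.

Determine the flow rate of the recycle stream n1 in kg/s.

Overall copper sulfate balance (none leaves overhead): copper sulfate in fresh feed = copper sulfate in product, i.e. 1350×0.187 = (1−0.201)·n9·0.692.
n9 = 252.45/(0.692×0.799) = 456.59 kg/s.
Recycle n1 = 0.201×456.59 = 91.774 kg/s.

91.77 kg/s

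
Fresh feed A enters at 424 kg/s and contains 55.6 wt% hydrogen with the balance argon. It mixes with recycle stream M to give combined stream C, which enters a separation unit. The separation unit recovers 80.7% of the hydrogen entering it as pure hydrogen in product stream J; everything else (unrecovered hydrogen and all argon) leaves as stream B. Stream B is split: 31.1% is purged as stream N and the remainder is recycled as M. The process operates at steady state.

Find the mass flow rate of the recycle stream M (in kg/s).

453.2 kg/s

argon enters only via A and leaves only via the purge: 424×0.444 = 0.311×(argon in B), and the separation unit passes all argon, so argon in C = argon in B = 605.32 kg/s.
hydrogen in C: m_A = 424×0.556 + (1−0.311)·(1−0.807)·m_A, so m_A = 235.74/0.8670 = 271.9 kg/s.
B = (1−0.807)×271.9 + 605.32 = 657.8 kg/s.
Recycle M = (1−0.311)×657.8 = 453.23 kg/s.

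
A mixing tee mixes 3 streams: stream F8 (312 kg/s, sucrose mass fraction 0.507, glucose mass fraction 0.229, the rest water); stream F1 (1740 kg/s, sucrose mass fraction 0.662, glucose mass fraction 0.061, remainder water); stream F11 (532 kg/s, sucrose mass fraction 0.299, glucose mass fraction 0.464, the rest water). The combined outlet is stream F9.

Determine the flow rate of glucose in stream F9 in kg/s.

glucose out = glucose in = 312×0.229 + 1740×0.061 + 532×0.464 = 424.44 kg/s.

424.4 kg/s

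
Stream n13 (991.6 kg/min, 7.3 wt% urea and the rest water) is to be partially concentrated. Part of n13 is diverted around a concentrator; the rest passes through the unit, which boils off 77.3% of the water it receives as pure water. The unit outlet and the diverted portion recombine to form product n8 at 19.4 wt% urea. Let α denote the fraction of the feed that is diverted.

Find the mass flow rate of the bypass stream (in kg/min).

All 991.6×0.073 = 72.387 kg/min of urea reaches n8, so n8 = 72.387/0.194 = 373.13 kg/min and vapour = 618.47 kg/min.
The evaporator receives (1−α)·991.6 of feed at 0.927 water and removes 0.773 of that water:
0.773×0.927×(1−α)×991.6 = 618.47
(1−α) = 618.47/710.55 = 0.8704;  α = 0.1296.
Bypass flow = 0.1296×991.6 = 128.5 kg/min.

128.5 kg/min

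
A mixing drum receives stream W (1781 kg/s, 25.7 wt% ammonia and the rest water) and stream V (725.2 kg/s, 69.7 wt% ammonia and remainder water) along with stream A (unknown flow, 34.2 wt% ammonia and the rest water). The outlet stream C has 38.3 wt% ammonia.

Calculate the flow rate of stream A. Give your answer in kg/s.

Let A be the unknown flow. Total out = 2506.2 + A.
ammonia balance: 963.18 + 0.342·A = 0.383·(2506.2 + A)
(0.342 − 0.383)·A = 0.383×2506.2 − 963.18 = -3.3068
A = -3.3068 / -0.041 = 80.654 kg/s

80.65 kg/s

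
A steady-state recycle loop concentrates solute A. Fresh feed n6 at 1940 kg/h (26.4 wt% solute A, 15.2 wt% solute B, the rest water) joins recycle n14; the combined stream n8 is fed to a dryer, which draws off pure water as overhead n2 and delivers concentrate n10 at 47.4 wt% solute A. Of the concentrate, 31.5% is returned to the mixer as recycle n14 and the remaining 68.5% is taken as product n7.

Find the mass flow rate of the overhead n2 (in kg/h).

859.5 kg/h

Overall solute A balance (none leaves overhead): solute A in fresh feed = solute A in product, i.e. 1940×0.264 = (1−0.315)·n10·0.474.
n10 = 512.16/(0.474×0.685) = 1577.4 kg/h.
Recycle n14 = 0.315×1577.4 = 496.88 kg/h.
Combined feed n8 = 1940 + 496.88 = 2436.9 kg/h.
Overhead n2 = n8 − n10 = 2436.9 − 1577.4 = 859.49 kg/h.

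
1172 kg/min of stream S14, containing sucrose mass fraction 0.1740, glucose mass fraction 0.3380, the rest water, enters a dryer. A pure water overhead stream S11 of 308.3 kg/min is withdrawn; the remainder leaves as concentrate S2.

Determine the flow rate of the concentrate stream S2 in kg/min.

863.7 kg/min

Concentrate = 1172 − 308.3 = 863.7 kg/min.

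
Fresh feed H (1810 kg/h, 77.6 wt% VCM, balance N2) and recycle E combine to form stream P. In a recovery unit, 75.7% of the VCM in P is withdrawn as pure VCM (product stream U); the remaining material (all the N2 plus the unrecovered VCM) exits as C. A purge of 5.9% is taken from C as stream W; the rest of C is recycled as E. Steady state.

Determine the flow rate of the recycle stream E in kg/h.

N2 enters only via H and leaves only via the purge: 1810×0.224 = 0.059×(N2 in C), and the recovery unit passes all N2, so N2 in P = N2 in C = 6871.9 kg/h.
VCM in P: m_A = 1810×0.776 + (1−0.059)·(1−0.757)·m_A, so m_A = 1404.6/0.7713 = 1820.9 kg/h.
C = (1−0.757)×1820.9 + 6871.9 = 7314.4 kg/h.
Recycle E = (1−0.059)×7314.4 = 6882.8 kg/h.

6883 kg/h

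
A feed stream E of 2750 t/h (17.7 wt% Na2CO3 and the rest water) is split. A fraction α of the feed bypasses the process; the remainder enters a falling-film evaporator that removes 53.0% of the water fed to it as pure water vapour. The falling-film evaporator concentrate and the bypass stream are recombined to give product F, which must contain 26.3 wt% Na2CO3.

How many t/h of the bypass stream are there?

688.4 t/h

All 2750×0.177 = 486.75 t/h of Na2CO3 reaches F, so F = 486.75/0.263 = 1850.8 t/h and vapour = 899.24 t/h.
The evaporator receives (1−α)·2750 of feed at 0.823 water and removes 0.530 of that water:
0.530×0.823×(1−α)×2750 = 899.24
(1−α) = 899.24/1199.5 = 0.7497;  α = 0.2503.
Bypass flow = 0.2503×2750 = 688.42 t/h.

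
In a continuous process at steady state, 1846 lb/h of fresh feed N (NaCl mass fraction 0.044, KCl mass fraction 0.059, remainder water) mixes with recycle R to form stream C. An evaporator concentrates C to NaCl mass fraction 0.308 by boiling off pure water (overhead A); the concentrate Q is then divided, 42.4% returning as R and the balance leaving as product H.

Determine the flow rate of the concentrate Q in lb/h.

Overall NaCl balance (none leaves overhead): NaCl in fresh feed = NaCl in product, i.e. 1846×0.044 = (1−0.424)·Q·0.308.
Q = 81.224/(0.308×0.576) = 457.84 lb/h.

457.8 lb/h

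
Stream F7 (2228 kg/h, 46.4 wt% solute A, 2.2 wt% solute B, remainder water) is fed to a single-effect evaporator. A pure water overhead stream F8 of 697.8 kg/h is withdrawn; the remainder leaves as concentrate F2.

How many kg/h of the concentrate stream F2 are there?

Concentrate = 2228 − 697.8 = 1530.2 kg/h.

1530 kg/h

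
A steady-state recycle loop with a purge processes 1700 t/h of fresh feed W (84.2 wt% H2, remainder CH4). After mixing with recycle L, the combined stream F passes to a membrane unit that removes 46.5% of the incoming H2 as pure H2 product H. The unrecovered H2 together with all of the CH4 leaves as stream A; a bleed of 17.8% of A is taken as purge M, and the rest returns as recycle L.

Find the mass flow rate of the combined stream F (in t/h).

4064 t/h

CH4 enters only via W and leaves only via the purge: 1700×0.158 = 0.178×(CH4 in A), and the membrane unit passes all CH4, so CH4 in F = CH4 in A = 1509 t/h.
H2 in F: m_A = 1700×0.842 + (1−0.178)·(1−0.465)·m_A, so m_A = 1431.4/0.5602 = 2555 t/h.
F = 2555 + 1509 = 4064 t/h.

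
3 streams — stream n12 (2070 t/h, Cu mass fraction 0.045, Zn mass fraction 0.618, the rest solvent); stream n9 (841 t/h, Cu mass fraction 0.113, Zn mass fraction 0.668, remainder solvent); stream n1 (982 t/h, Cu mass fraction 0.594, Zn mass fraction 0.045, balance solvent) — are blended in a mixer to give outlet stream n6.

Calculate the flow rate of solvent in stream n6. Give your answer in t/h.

1236 t/h

solvent out = solvent in = 2070×0.337 + 841×0.219 + 982×0.361 = 1236.3 t/h.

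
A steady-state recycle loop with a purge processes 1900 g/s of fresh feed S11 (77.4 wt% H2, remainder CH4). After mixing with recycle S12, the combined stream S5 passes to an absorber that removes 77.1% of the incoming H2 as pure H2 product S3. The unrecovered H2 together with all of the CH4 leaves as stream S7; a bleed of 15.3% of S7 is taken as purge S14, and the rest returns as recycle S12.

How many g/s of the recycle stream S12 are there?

2731 g/s

CH4 enters only via S11 and leaves only via the purge: 1900×0.226 = 0.153×(CH4 in S7), and the absorber passes all CH4, so CH4 in S5 = CH4 in S7 = 2806.5 g/s.
H2 in S5: m_A = 1900×0.774 + (1−0.153)·(1−0.771)·m_A, so m_A = 1470.6/0.8060 = 1824.5 g/s.
S7 = (1−0.771)×1824.5 + 2806.5 = 3224.3 g/s.
Recycle S12 = (1−0.153)×3224.3 = 2731 g/s.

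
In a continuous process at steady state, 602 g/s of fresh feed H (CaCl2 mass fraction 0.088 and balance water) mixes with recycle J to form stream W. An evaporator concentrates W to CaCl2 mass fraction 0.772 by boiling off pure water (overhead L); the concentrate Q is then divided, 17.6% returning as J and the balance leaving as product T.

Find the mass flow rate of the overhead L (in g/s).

533.4 g/s

Overall CaCl2 balance (none leaves overhead): CaCl2 in fresh feed = CaCl2 in product, i.e. 602×0.088 = (1−0.176)·Q·0.772.
Q = 52.976/(0.772×0.824) = 83.279 g/s.
Recycle J = 0.176×83.279 = 14.657 g/s.
Combined feed W = 602 + 14.657 = 616.66 g/s.
Overhead L = W − Q = 616.66 − 83.279 = 533.38 g/s.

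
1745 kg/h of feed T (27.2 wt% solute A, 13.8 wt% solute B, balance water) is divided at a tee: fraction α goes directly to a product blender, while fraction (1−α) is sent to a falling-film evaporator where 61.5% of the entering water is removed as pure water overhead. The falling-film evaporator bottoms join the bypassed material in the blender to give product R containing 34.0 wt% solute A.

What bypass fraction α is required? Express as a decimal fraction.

All 1745×0.272 = 474.64 kg/h of solute A reaches R, so R = 474.64/0.340 = 1396 kg/h and vapour = 349 kg/h.
The evaporator receives (1−α)·1745 of feed at 0.590 water and removes 0.615 of that water:
0.615×0.590×(1−α)×1745 = 349
(1−α) = 349/633.17 = 0.5512;  α = 0.4488.

0.449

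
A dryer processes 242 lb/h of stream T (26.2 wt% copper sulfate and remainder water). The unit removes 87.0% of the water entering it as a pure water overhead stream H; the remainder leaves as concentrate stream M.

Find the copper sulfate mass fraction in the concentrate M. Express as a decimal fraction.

0.732

copper sulfate is not removed: 242×0.262 = 63.404 lb/h of copper sulfate enters M.
water entering = 242×0.738 = 178.6 lb/h; overhead removed = 0.870×178.6 = 155.38 lb/h.
Concentrate = 242 − 155.38 = 86.621 lb/h.
Mass fraction = 63.404/86.621 = 0.732.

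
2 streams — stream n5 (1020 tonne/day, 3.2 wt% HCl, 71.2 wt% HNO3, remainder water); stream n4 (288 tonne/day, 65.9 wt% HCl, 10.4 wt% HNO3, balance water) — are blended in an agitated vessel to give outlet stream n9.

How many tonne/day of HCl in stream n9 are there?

HCl out = HCl in = 1020×0.032 + 288×0.659 = 222.43 tonne/day.

222.4 tonne/day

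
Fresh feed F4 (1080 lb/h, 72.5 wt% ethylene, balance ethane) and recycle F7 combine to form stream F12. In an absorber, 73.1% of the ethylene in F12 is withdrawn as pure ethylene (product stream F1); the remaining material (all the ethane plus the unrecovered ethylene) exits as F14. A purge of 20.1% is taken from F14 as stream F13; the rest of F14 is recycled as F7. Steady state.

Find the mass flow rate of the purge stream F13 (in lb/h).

350.9 lb/h

ethane enters only via F4 and leaves only via the purge: 1080×0.275 = 0.201×(ethane in F14), and the absorber passes all ethane, so ethane in F12 = ethane in F14 = 1477.6 lb/h.
ethylene in F12: m_A = 1080×0.725 + (1−0.201)·(1−0.731)·m_A, so m_A = 783/0.7851 = 997.36 lb/h.
F14 = (1−0.731)×997.36 + 1477.6 = 1745.9 lb/h.
Purge F13 = 0.201×1745.9 = 350.93 lb/h.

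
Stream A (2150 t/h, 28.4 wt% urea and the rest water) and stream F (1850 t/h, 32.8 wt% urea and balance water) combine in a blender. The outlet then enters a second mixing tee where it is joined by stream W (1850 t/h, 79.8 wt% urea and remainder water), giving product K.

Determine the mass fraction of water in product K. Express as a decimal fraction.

Overall, product flow = 5850 t/h.
water in = 2150×0.716 + 1850×0.672 + 1850×0.202 = 3156.3 t/h.
water fraction in K = 0.540.

0.540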